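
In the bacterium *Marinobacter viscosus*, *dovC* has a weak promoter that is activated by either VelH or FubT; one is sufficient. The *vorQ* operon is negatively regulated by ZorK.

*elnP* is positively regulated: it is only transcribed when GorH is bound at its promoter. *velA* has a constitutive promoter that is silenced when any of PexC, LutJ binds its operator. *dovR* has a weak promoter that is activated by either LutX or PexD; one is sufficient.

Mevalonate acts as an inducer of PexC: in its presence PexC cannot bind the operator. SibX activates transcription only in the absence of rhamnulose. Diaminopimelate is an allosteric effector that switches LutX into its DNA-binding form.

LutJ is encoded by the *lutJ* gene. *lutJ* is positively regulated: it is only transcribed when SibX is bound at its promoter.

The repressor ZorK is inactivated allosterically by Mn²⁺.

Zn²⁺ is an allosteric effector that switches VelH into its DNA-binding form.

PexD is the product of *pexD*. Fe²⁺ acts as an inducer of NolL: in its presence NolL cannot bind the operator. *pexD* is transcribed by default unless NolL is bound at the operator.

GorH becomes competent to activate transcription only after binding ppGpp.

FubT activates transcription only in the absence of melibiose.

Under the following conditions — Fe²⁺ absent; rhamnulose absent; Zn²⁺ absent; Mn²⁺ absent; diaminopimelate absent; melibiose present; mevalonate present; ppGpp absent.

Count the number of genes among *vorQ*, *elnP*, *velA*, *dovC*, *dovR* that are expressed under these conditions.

0

Mn²⁺ is absent, so ZorK is active.
With repressor ZorK bound, *vorQ* is not transcribed.
→ *vorQ* is OFF.
ppGpp is absent, so GorH is inactive.
Required activator GorH is absent, so *elnP* is not transcribed.
→ *elnP* is OFF.
Mevalonate is present, so PexC is inactive.
Rhamnulose is absent, so SibX is active.
No repressor is bound and SibX is active, so *lutJ* is transcribed.
So LutJ is produced and active.
With repressor LutJ bound, *velA* is not transcribed.
→ *velA* is OFF.
Zn²⁺ is absent, so VelH is inactive.
Melibiose is present, so FubT is inactive.
No activator is available at the *dovC* promoter, so *dovC* is not transcribed.
→ *dovC* is OFF.
Diaminopimelate is absent, so LutX is inactive.
Fe²⁺ is absent, so NolL is active.
With repressor NolL bound, *pexD* is not transcribed.
So PexD is not produced.
No activator is available at the *dovR* promoter, so *dovR* is not transcribed.
→ *dovR* is OFF.
0 of the 5 genes are transcribed.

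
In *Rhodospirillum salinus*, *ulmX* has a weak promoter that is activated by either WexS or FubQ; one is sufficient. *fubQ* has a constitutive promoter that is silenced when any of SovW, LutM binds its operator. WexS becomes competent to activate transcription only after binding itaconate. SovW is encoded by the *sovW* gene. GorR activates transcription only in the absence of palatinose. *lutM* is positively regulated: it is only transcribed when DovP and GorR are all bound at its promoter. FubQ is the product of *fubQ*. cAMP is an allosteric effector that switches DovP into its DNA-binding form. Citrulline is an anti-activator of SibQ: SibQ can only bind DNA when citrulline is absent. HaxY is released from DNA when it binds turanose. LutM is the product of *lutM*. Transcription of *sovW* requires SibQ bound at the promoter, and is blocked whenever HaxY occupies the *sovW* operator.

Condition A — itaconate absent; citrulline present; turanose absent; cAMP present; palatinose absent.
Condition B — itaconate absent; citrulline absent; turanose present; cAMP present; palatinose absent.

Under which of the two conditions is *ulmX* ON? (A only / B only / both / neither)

Condition A:
Itaconate is absent, so WexS is inactive.
Citrulline is present, so SibQ is inactive.
Turanose is absent, so HaxY is active.
With repressor HaxY bound, *sovW* is not transcribed.
So SovW is not produced.
cAMP is present, so DovP is active.
Palatinose is absent, so GorR is active.
No repressor is bound and DovP and GorR are active, so *lutM* is transcribed.
So LutM is produced and active.
With repressor LutM bound, *fubQ* is not transcribed.
So FubQ is not produced.
No activator is available at the *ulmX* promoter, so *ulmX* is not transcribed.
→ *ulmX* is OFF in A.
Condition B:
Itaconate is absent, so WexS is inactive.
Citrulline is absent, so SibQ is active.
Turanose is present, so HaxY is inactive.
No repressor is bound and SibQ is active, so *sovW* is transcribed.
So SovW is produced and active.
cAMP is present, so DovP is active.
Palatinose is absent, so GorR is active.
No repressor is bound and DovP and GorR are active, so *lutM* is transcribed.
So LutM is produced and active.
With repressor SovW bound, *fubQ* is not transcribed.
So FubQ is not produced.
No activator is available at the *ulmX* promoter, so *ulmX* is not transcribed.
→ *ulmX* is OFF in B.

neither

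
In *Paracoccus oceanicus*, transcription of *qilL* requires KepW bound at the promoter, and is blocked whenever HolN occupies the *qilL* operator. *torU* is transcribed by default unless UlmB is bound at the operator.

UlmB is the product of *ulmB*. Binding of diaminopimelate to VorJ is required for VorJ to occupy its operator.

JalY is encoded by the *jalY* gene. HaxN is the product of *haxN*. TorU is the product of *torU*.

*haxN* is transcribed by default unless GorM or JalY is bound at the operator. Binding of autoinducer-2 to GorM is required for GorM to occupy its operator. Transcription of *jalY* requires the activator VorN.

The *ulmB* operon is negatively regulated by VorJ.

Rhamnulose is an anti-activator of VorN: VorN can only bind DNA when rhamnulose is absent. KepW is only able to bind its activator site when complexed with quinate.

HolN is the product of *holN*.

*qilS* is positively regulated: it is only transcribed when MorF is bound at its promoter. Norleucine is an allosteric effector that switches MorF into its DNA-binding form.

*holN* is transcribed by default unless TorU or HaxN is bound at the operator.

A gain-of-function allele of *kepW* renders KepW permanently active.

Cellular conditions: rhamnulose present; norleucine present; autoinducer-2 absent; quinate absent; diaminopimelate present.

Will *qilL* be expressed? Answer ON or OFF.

ON

KepW is constitutively active in this strain.
Diaminopimelate is present, so VorJ is active.
With repressor VorJ bound, *ulmB* is not transcribed.
So UlmB is not produced.
With no repressor bound, *torU* is transcribed.
So TorU is produced and active.
Autoinducer-2 is absent, so GorM is inactive.
Rhamnulose is present, so VorN is inactive.
Required activator VorN is absent, so *jalY* is not transcribed.
So JalY is not produced.
With no repressor bound, *haxN* is transcribed.
So HaxN is produced and active.
With repressor TorU bound, *holN* is not transcribed.
So HolN is not produced.
No repressor is bound and KepW is active, so *qilL* is transcribed.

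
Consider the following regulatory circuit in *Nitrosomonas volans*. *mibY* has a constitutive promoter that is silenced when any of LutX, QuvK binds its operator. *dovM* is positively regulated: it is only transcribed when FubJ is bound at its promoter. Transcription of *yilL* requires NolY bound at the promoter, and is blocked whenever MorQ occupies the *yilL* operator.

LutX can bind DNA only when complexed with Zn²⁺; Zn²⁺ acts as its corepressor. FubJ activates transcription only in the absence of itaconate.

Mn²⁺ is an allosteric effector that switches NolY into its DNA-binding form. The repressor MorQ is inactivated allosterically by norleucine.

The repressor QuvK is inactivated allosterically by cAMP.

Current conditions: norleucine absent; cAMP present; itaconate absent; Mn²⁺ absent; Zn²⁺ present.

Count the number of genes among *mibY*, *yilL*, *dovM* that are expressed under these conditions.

1

Zn²⁺ is present, so LutX is active.
cAMP is present, so QuvK is inactive.
With repressor LutX bound, *mibY* is not transcribed.
→ *mibY* is OFF.
Norleucine is absent, so MorQ is active.
Mn²⁺ is absent, so NolY is inactive.
With repressor MorQ bound, *yilL* is not transcribed.
→ *yilL* is OFF.
Itaconate is absent, so FubJ is active.
No repressor is bound and FubJ is active, so *dovM* is transcribed.
→ *dovM* is ON.
1 of the 3 genes is transcribed.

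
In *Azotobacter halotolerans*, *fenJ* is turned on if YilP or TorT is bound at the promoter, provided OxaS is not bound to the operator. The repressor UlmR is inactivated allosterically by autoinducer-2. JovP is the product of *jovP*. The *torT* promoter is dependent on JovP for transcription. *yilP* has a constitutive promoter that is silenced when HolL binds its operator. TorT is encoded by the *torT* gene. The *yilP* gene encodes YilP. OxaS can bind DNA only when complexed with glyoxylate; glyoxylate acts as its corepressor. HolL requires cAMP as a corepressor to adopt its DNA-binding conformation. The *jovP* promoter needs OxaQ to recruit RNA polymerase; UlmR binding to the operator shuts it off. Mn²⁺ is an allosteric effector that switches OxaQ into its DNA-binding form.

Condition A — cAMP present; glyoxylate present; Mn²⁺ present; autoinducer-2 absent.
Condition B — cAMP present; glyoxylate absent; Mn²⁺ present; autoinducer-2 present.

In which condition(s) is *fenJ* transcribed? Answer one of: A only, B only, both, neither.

B only

Condition A:
cAMP is present, so HolL is active.
With repressor HolL bound, *yilP* is not transcribed.
So YilP is not produced.
Glyoxylate is present, so OxaS is active.
Mn²⁺ is present, so OxaQ is active.
Autoinducer-2 is absent, so UlmR is active.
With repressor UlmR bound, *jovP* is not transcribed.
So JovP is not produced.
Required activator JovP is absent, so *torT* is not transcribed.
So TorT is not produced.
With repressor OxaS bound, *fenJ* is not transcribed.
→ *fenJ* is OFF in A.
Condition B:
cAMP is present, so HolL is active.
With repressor HolL bound, *yilP* is not transcribed.
So YilP is not produced.
Glyoxylate is absent, so OxaS is inactive.
Mn²⁺ is present, so OxaQ is active.
Autoinducer-2 is present, so UlmR is inactive.
No repressor is bound and OxaQ is active, so *jovP* is transcribed.
So JovP is produced and active.
No repressor is bound and JovP is active, so *torT* is transcribed.
So TorT is produced and active.
Activator TorT is present, so *fenJ* is transcribed.
→ *fenJ* is ON in B.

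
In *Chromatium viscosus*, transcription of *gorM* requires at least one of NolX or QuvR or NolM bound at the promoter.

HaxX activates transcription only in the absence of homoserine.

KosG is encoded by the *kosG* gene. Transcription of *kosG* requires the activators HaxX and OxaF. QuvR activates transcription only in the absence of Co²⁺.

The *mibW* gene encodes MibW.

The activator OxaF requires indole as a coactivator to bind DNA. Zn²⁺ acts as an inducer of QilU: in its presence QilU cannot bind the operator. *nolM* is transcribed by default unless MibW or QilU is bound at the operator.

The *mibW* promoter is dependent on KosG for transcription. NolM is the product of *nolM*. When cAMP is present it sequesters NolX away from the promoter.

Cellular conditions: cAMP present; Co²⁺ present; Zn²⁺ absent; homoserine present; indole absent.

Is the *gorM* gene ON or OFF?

OFF

cAMP is present, so NolX is inactive.
Co²⁺ is present, so QuvR is inactive.
Homoserine is present, so HaxX is inactive.
Indole is absent, so OxaF is inactive.
Required activator HaxX is absent, so *kosG* is not transcribed.
So KosG is not produced.
Required activator KosG is absent, so *mibW* is not transcribed.
So MibW is not produced.
Zn²⁺ is absent, so QilU is active.
With repressor QilU bound, *nolM* is not transcribed.
So NolM is not produced.
No activator is available at the *gorM* promoter, so *gorM* is not transcribed.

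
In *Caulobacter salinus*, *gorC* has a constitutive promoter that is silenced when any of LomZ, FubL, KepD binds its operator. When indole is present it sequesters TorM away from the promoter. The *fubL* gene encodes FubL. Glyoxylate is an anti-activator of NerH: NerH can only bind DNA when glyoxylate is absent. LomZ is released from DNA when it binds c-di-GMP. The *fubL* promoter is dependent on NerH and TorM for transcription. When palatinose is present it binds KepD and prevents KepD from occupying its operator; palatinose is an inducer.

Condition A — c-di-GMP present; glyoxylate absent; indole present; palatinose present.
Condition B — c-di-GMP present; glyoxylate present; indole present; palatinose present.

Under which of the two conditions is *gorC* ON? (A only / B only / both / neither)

both

Condition A:
c-di-GMP is present, so LomZ is inactive.
Glyoxylate is absent, so NerH is active.
Indole is present, so TorM is inactive.
Required activator TorM is absent, so *fubL* is not transcribed.
So FubL is not produced.
Palatinose is present, so KepD is inactive.
With no repressor bound, *gorC* is transcribed.
→ *gorC* is ON in A.
Condition B:
c-di-GMP is present, so LomZ is inactive.
Glyoxylate is present, so NerH is inactive.
Indole is present, so TorM is inactive.
Required activator NerH is absent, so *fubL* is not transcribed.
So FubL is not produced.
Palatinose is present, so KepD is inactive.
With no repressor bound, *gorC* is transcribed.
→ *gorC* is ON in B.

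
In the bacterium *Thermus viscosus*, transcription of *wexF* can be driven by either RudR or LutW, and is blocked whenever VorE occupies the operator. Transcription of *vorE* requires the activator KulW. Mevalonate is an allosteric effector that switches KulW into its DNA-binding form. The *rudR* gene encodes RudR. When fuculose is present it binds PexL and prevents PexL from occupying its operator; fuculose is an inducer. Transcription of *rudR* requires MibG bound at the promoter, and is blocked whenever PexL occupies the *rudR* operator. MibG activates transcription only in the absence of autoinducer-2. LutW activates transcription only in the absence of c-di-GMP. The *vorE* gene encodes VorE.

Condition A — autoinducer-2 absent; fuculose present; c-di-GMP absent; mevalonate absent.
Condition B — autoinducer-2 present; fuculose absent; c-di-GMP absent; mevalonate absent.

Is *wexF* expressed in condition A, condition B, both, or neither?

both

Condition A:
Autoinducer-2 is absent, so MibG is active.
Fuculose is present, so PexL is inactive.
No repressor is bound and MibG is active, so *rudR* is transcribed.
So RudR is produced and active.
c-di-GMP is absent, so LutW is active.
Mevalonate is absent, so KulW is inactive.
Required activator KulW is absent, so *vorE* is not transcribed.
So VorE is not produced.
Activator RudR is present, so *wexF* is transcribed.
→ *wexF* is ON in A.
Condition B:
Autoinducer-2 is present, so MibG is inactive.
Fuculose is absent, so PexL is active.
With repressor PexL bound, *rudR* is not transcribed.
So RudR is not produced.
c-di-GMP is absent, so LutW is active.
Mevalonate is absent, so KulW is inactive.
Required activator KulW is absent, so *vorE* is not transcribed.
So VorE is not produced.
Activator LutW is present, so *wexF* is transcribed.
→ *wexF* is ON in B.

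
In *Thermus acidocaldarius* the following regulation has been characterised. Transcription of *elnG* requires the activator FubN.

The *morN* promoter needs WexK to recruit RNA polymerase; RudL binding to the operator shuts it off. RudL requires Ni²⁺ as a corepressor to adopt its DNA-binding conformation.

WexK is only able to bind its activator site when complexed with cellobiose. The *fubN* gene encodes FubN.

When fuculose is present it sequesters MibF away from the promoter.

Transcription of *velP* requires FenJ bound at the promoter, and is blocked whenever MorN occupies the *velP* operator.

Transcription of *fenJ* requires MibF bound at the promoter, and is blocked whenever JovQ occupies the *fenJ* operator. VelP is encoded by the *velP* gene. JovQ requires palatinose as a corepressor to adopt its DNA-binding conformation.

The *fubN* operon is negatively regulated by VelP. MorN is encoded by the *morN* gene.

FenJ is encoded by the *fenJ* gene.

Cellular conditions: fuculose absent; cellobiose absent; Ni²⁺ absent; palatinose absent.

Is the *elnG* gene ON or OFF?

Palatinose is absent, so JovQ is inactive.
Fuculose is absent, so MibF is active.
No repressor is bound and MibF is active, so *fenJ* is transcribed.
So FenJ is produced and active.
Cellobiose is absent, so WexK is inactive.
Ni²⁺ is absent, so RudL is inactive.
Required activator WexK is absent, so *morN* is not transcribed.
So MorN is not produced.
No repressor is bound and FenJ is active, so *velP* is transcribed.
So VelP is produced and active.
With repressor VelP bound, *fubN* is not transcribed.
So FubN is not produced.
Required activator FubN is absent, so *elnG* is not transcribed.

OFF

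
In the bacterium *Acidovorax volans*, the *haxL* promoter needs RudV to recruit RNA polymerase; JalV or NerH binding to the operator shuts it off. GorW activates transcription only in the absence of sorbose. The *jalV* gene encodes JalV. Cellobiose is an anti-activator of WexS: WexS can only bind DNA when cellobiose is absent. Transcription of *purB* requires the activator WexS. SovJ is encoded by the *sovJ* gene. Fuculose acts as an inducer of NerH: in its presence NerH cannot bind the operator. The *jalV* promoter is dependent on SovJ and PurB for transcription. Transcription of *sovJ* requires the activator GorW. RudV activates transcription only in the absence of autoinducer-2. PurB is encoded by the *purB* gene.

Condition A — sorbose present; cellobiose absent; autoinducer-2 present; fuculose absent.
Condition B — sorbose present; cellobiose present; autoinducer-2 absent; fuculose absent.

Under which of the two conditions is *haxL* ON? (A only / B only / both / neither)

Condition A:
Sorbose is present, so GorW is inactive.
Required activator GorW is absent, so *sovJ* is not transcribed.
So SovJ is not produced.
Cellobiose is absent, so WexS is active.
No repressor is bound and WexS is active, so *purB* is transcribed.
So PurB is produced and active.
Required activator SovJ is absent, so *jalV* is not transcribed.
So JalV is not produced.
Autoinducer-2 is present, so RudV is inactive.
Fuculose is absent, so NerH is active.
With repressor NerH bound, *haxL* is not transcribed.
→ *haxL* is OFF in A.
Condition B:
Sorbose is present, so GorW is inactive.
Required activator GorW is absent, so *sovJ* is not transcribed.
So SovJ is not produced.
Cellobiose is present, so WexS is inactive.
Required activator WexS is absent, so *purB* is not transcribed.
So PurB is not produced.
Required activator SovJ is absent, so *jalV* is not transcribed.
So JalV is not produced.
Autoinducer-2 is absent, so RudV is active.
Fuculose is absent, so NerH is active.
With repressor NerH bound, *haxL* is not transcribed.
→ *haxL* is OFF in B.

neither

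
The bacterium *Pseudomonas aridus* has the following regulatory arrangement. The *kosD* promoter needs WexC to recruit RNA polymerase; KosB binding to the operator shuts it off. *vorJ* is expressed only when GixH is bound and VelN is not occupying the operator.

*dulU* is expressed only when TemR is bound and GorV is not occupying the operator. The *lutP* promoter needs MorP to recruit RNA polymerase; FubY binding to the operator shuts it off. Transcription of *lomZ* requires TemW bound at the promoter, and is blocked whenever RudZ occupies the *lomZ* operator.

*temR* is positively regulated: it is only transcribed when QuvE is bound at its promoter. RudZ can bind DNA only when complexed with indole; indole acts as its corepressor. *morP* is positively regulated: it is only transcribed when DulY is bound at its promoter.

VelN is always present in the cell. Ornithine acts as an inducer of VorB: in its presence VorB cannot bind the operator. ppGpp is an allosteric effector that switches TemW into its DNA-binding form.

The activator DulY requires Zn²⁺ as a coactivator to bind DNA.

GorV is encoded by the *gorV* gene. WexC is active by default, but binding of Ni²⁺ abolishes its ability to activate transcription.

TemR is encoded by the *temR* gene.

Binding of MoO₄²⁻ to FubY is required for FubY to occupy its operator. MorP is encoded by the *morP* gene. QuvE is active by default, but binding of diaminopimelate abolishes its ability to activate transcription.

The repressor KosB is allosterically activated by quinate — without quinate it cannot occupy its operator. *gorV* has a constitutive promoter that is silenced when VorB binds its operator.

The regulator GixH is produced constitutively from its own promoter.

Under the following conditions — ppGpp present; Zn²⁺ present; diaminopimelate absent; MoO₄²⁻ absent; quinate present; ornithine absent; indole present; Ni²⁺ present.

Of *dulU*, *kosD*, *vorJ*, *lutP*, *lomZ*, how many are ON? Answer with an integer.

2

Diaminopimelate is absent, so QuvE is active.
No repressor is bound and QuvE is active, so *temR* is transcribed.
So TemR is produced and active.
Ornithine is absent, so VorB is active.
With repressor VorB bound, *gorV* is not transcribed.
So GorV is not produced.
No repressor is bound and TemR is active, so *dulU* is transcribed.
→ *dulU* is ON.
Quinate is present, so KosB is active.
Ni²⁺ is present, so WexC is inactive.
With repressor KosB bound, *kosD* is not transcribed.
→ *kosD* is OFF.
GixH is produced constitutively and is active.
VelN is produced constitutively and is active.
With repressor VelN bound, *vorJ* is not transcribed.
→ *vorJ* is OFF.
MoO₄²⁻ is absent, so FubY is inactive.
Zn²⁺ is present, so DulY is active.
No repressor is bound and DulY is active, so *morP* is transcribed.
So MorP is produced and active.
No repressor is bound and MorP is active, so *lutP* is transcribed.
→ *lutP* is ON.
Indole is present, so RudZ is active.
ppGpp is present, so TemW is active.
With repressor RudZ bound, *lomZ* is not transcribed.
→ *lomZ* is OFF.
2 of the 5 genes are transcribed.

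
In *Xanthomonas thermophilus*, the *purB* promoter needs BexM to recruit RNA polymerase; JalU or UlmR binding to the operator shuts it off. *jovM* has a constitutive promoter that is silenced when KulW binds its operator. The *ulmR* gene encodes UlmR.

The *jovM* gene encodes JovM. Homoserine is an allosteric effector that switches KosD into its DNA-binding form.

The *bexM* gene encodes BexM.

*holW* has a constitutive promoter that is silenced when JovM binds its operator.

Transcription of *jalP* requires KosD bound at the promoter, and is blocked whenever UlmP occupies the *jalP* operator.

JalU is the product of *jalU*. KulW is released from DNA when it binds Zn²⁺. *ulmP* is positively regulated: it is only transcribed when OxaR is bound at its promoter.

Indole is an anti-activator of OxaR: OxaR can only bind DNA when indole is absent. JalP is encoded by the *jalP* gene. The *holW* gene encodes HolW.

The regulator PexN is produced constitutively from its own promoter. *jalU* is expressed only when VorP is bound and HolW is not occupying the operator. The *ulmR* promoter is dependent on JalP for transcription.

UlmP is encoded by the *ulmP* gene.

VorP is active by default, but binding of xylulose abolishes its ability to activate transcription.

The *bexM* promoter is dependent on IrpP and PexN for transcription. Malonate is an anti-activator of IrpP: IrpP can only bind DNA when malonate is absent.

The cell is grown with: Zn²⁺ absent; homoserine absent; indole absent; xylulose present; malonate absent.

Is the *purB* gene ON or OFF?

Malonate is absent, so IrpP is active.
PexN is produced constitutively and is active.
No repressor is bound and IrpP and PexN are active, so *bexM* is transcribed.
So BexM is produced and active.
Zn²⁺ is absent, so KulW is active.
With repressor KulW bound, *jovM* is not transcribed.
So JovM is not produced.
With no repressor bound, *holW* is transcribed.
So HolW is produced and active.
Xylulose is present, so VorP is inactive.
With repressor HolW bound, *jalU* is not transcribed.
So JalU is not produced.
Homoserine is absent, so KosD is inactive.
Indole is absent, so OxaR is active.
No repressor is bound and OxaR is active, so *ulmP* is transcribed.
So UlmP is produced and active.
With repressor UlmP bound, *jalP* is not transcribed.
So JalP is not produced.
Required activator JalP is absent, so *ulmR* is not transcribed.
So UlmR is not produced.
No repressor is bound and BexM is active, so *purB* is transcribed.

ON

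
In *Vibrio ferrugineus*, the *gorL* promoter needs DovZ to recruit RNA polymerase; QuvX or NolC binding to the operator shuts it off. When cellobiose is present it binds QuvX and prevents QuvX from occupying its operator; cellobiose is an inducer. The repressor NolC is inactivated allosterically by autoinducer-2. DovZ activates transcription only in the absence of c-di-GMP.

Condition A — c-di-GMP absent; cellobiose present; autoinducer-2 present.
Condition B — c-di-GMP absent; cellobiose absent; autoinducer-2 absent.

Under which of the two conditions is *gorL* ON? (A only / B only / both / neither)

Condition A:
c-di-GMP is absent, so DovZ is active.
Cellobiose is present, so QuvX is inactive.
Autoinducer-2 is present, so NolC is inactive.
No repressor is bound and DovZ is active, so *gorL* is transcribed.
→ *gorL* is ON in A.
Condition B:
c-di-GMP is absent, so DovZ is active.
Cellobiose is absent, so QuvX is active.
Autoinducer-2 is absent, so NolC is active.
With repressor QuvX bound, *gorL* is not transcribed.
→ *gorL* is OFF in B.

A only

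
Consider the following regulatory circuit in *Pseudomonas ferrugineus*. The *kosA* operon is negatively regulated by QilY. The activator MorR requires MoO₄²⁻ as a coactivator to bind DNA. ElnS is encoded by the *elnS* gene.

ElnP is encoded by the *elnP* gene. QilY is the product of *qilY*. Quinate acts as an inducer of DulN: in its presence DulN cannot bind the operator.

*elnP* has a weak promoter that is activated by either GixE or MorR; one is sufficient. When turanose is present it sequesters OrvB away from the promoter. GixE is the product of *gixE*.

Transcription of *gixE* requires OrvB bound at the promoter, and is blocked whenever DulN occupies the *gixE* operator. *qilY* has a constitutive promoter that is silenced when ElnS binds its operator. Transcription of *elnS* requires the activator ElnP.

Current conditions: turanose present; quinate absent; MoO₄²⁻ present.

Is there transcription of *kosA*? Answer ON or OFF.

Quinate is absent, so DulN is active.
Turanose is present, so OrvB is inactive.
With repressor DulN bound, *gixE* is not transcribed.
So GixE is not produced.
MoO₄²⁻ is present, so MorR is active.
Activator MorR is present, so *elnP* is transcribed.
So ElnP is produced and active.
No repressor is bound and ElnP is active, so *elnS* is transcribed.
So ElnS is produced and active.
With repressor ElnS bound, *qilY* is not transcribed.
So QilY is not produced.
With no repressor bound, *kosA* is transcribed.

ON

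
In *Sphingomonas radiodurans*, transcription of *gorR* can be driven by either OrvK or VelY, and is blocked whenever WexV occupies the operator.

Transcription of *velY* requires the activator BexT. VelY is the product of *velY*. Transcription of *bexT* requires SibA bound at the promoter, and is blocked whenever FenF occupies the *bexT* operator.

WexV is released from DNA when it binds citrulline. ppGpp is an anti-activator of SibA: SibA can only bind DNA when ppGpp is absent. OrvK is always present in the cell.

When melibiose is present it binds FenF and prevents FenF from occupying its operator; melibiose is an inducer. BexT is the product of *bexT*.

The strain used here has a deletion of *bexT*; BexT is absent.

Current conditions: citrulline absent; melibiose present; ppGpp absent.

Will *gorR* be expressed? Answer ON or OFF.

OrvK is produced constitutively and is active.
Citrulline is absent, so WexV is active.
BexT is non-functional in this strain, so it has no effect.
Required activator BexT is absent, so *velY* is not transcribed.
So VelY is not produced.
With repressor WexV bound, *gorR* is not transcribed.

OFF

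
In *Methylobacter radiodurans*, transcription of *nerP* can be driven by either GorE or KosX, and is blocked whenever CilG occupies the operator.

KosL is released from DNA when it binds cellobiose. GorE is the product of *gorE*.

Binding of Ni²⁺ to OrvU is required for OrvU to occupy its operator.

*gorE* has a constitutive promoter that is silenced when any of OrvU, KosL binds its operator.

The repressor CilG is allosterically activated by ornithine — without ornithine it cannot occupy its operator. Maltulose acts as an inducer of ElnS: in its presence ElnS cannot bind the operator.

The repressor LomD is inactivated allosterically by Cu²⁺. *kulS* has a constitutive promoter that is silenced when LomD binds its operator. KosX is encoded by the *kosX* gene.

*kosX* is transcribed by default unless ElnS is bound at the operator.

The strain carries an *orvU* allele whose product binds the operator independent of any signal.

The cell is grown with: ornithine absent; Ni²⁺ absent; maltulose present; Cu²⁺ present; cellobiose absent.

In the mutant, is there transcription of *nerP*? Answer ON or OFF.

ON

OrvU is constitutively active in this strain.
Cellobiose is absent, so KosL is active.
With repressor OrvU bound, *gorE* is not transcribed.
So GorE is not produced.
Ornithine is absent, so CilG is inactive.
Maltulose is present, so ElnS is inactive.
With no repressor bound, *kosX* is transcribed.
So KosX is produced and active.
Activator KosX is present, so *nerP* is transcribed.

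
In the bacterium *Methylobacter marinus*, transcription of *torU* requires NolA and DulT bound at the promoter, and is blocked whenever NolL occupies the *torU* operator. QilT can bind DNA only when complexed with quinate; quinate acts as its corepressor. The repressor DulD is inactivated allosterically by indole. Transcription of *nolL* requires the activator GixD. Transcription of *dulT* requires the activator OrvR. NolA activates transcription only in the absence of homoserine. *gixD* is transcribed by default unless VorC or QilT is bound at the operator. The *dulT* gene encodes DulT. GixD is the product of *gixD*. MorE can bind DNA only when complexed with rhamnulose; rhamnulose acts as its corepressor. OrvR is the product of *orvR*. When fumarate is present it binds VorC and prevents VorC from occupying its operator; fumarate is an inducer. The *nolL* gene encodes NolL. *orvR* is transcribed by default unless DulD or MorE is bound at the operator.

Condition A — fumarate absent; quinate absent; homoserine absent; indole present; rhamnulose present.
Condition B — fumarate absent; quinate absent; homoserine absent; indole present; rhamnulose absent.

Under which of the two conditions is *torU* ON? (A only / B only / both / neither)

B only

Condition A:
Fumarate is absent, so VorC is active.
Quinate is absent, so QilT is inactive.
With repressor VorC bound, *gixD* is not transcribed.
So GixD is not produced.
Required activator GixD is absent, so *nolL* is not transcribed.
So NolL is not produced.
Homoserine is absent, so NolA is active.
Indole is present, so DulD is inactive.
Rhamnulose is present, so MorE is active.
With repressor MorE bound, *orvR* is not transcribed.
So OrvR is not produced.
Required activator OrvR is absent, so *dulT* is not transcribed.
So DulT is not produced.
Required activator DulT is absent, so *torU* is not transcribed.
→ *torU* is OFF in A.
Condition B:
Fumarate is absent, so VorC is active.
Quinate is absent, so QilT is inactive.
With repressor VorC bound, *gixD* is not transcribed.
So GixD is not produced.
Required activator GixD is absent, so *nolL* is not transcribed.
So NolL is not produced.
Homoserine is absent, so NolA is active.
Indole is present, so DulD is inactive.
Rhamnulose is absent, so MorE is inactive.
With no repressor bound, *orvR* is transcribed.
So OrvR is produced and active.
No repressor is bound and OrvR is active, so *dulT* is transcribed.
So DulT is produced and active.
No repressor is bound and NolA and DulT are active, so *torU* is transcribed.
→ *torU* is ON in B.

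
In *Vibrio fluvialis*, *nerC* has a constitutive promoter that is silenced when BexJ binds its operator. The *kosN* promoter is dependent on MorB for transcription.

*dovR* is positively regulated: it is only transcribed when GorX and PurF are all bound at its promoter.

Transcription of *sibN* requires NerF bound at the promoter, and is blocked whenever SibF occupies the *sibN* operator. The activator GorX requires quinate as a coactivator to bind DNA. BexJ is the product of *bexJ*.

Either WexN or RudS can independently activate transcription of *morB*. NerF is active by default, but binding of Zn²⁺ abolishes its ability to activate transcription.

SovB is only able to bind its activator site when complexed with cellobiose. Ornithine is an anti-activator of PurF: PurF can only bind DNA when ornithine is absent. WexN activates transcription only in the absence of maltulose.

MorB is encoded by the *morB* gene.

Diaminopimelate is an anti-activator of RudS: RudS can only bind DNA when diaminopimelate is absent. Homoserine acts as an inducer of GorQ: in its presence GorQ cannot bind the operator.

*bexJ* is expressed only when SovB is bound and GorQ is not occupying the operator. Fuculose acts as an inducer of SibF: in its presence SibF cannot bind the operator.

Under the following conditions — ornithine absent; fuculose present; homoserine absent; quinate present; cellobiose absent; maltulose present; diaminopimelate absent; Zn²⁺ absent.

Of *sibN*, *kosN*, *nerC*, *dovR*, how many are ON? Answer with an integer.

Fuculose is present, so SibF is inactive.
Zn²⁺ is absent, so NerF is active.
No repressor is bound and NerF is active, so *sibN* is transcribed.
→ *sibN* is ON.
Maltulose is present, so WexN is inactive.
Diaminopimelate is absent, so RudS is active.
Activator RudS is present, so *morB* is transcribed.
So MorB is produced and active.
No repressor is bound and MorB is active, so *kosN* is transcribed.
→ *kosN* is ON.
Homoserine is absent, so GorQ is active.
Cellobiose is absent, so SovB is inactive.
With repressor GorQ bound, *bexJ* is not transcribed.
So BexJ is not produced.
With no repressor bound, *nerC* is transcribed.
→ *nerC* is ON.
Quinate is present, so GorX is active.
Ornithine is absent, so PurF is active.
No repressor is bound and GorX and PurF are active, so *dovR* is transcribed.
→ *dovR* is ON.
4 of the 4 genes are transcribed.

4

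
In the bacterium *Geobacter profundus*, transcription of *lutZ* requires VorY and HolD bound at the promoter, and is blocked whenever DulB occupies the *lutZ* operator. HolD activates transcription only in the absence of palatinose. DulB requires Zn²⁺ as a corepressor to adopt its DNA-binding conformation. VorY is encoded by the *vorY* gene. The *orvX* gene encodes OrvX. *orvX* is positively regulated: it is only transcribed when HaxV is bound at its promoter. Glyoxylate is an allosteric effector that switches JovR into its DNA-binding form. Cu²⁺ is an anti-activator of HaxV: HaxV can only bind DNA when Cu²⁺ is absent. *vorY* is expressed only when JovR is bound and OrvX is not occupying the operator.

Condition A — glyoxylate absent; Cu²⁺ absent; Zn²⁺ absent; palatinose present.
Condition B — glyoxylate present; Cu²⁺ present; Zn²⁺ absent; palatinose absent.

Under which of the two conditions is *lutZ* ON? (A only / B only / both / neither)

B only

Condition A:
Glyoxylate is absent, so JovR is inactive.
Cu²⁺ is absent, so HaxV is active.
No repressor is bound and HaxV is active, so *orvX* is transcribed.
So OrvX is produced and active.
With repressor OrvX bound, *vorY* is not transcribed.
So VorY is not produced.
Zn²⁺ is absent, so DulB is inactive.
Palatinose is present, so HolD is inactive.
Required activator VorY is absent, so *lutZ* is not transcribed.
→ *lutZ* is OFF in A.
Condition B:
Glyoxylate is present, so JovR is active.
Cu²⁺ is present, so HaxV is inactive.
Required activator HaxV is absent, so *orvX* is not transcribed.
So OrvX is not produced.
No repressor is bound and JovR is active, so *vorY* is transcribed.
So VorY is produced and active.
Zn²⁺ is absent, so DulB is inactive.
Palatinose is absent, so HolD is active.
No repressor is bound and VorY and HolD are active, so *lutZ* is transcribed.
→ *lutZ* is ON in B.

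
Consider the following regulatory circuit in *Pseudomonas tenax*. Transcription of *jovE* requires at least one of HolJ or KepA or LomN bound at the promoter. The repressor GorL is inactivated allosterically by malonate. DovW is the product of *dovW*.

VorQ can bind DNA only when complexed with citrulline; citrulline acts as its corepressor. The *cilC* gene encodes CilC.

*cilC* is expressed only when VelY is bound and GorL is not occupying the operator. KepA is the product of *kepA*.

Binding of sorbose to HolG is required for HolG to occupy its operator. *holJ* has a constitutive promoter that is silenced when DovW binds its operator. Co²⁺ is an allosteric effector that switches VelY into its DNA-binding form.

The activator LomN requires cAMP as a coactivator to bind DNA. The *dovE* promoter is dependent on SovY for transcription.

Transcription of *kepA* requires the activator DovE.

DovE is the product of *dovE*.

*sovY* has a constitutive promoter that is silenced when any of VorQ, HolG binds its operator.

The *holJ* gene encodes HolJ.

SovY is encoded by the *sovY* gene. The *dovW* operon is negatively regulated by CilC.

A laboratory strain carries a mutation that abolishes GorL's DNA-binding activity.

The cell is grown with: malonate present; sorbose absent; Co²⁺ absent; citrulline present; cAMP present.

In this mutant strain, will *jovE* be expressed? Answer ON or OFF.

GorL is non-functional in this strain, so it has no effect.
Co²⁺ is absent, so VelY is inactive.
Required activator VelY is absent, so *cilC* is not transcribed.
So CilC is not produced.
With no repressor bound, *dovW* is transcribed.
So DovW is produced and active.
With repressor DovW bound, *holJ* is not transcribed.
So HolJ is not produced.
Citrulline is present, so VorQ is active.
Sorbose is absent, so HolG is inactive.
With repressor VorQ bound, *sovY* is not transcribed.
So SovY is not produced.
Required activator SovY is absent, so *dovE* is not transcribed.
So DovE is not produced.
Required activator DovE is absent, so *kepA* is not transcribed.
So KepA is not produced.
cAMP is present, so LomN is active.
Activator LomN is present, so *jovE* is transcribed.

ON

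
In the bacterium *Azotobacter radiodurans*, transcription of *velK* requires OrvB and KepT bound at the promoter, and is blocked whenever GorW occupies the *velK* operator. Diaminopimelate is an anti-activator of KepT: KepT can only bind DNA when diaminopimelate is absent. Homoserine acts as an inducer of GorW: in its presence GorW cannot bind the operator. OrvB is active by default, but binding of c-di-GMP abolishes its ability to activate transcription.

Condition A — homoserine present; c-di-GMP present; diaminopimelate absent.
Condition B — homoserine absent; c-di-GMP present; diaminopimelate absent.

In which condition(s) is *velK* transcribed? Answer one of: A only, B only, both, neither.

Condition A:
Homoserine is present, so GorW is inactive.
c-di-GMP is present, so OrvB is inactive.
Diaminopimelate is absent, so KepT is active.
Required activator OrvB is absent, so *velK* is not transcribed.
→ *velK* is OFF in A.
Condition B:
Homoserine is absent, so GorW is active.
c-di-GMP is present, so OrvB is inactive.
Diaminopimelate is absent, so KepT is active.
With repressor GorW bound, *velK* is not transcribed.
→ *velK* is OFF in B.

neither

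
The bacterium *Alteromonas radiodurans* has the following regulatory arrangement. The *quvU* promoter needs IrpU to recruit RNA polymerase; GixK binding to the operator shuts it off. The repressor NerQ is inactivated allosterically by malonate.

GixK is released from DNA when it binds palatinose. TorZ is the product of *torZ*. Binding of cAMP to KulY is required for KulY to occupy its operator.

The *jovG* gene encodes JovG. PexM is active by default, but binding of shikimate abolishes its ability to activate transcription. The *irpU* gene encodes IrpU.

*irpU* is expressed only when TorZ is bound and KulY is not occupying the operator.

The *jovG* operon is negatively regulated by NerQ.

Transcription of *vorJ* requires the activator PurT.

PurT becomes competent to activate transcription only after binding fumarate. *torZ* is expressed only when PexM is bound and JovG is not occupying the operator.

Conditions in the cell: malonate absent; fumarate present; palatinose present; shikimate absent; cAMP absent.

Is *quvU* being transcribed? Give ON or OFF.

ON

Malonate is absent, so NerQ is active.
With repressor NerQ bound, *jovG* is not transcribed.
So JovG is not produced.
Shikimate is absent, so PexM is active.
No repressor is bound and PexM is active, so *torZ* is transcribed.
So TorZ is produced and active.
cAMP is absent, so KulY is inactive.
No repressor is bound and TorZ is active, so *irpU* is transcribed.
So IrpU is produced and active.
Palatinose is present, so GixK is inactive.
No repressor is bound and IrpU is active, so *quvU* is transcribed.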